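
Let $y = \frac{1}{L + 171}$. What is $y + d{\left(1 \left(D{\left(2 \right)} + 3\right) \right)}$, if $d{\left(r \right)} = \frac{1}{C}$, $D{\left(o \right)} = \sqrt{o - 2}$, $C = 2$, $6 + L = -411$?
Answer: $\frac{61}{123} \approx 0.49593$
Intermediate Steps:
$L = -417$ ($L = -6 - 411 = -417$)
$D{\left(o \right)} = \sqrt{-2 + o}$
$d{\left(r \right)} = \frac{1}{2}$
$y = - \frac{1}{246}$ ($y = \frac{1}{-417 + 171} = \frac{1}{-246} = - \frac{1}{246} \approx -0.004065$)
$y + d{\left(1 \left(D{\left(2 \right)} + 3\right) \right)} = - \frac{1}{246} + \frac{1}{2} = \frac{61}{123}$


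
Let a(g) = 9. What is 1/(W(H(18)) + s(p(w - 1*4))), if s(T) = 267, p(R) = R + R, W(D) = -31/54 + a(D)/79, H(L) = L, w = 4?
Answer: 4266/1137059 ≈ 0.0037518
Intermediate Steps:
W(D) = -1963/4266 (W(D) = -31/54 + 9/79 = -1963/4266)
p(R) = 2*R
1/(W(H(18)) + s(p(w - 1*4))) = 1/(-1963/4266 + 267) = 1/(1137059/4266) = 4266/1137059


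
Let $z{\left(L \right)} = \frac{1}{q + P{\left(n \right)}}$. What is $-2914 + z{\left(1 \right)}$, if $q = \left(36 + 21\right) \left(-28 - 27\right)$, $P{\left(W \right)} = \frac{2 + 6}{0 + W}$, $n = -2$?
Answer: $- \frac{9147047}{3139} \approx -2914.0$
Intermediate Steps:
$P{\left(W \right)} = \frac{8}{W}$
$q = -3135$ ($q = 57 \left(-55\right) = -3135$)
$z{\left(L \right)} = - \frac{1}{3139}$ ($z{\left(L \right)} = \frac{1}{-3135 + \frac{8}{-2}} = \frac{1}{-3135 + 8 \left(- \frac{1}{2}\right)} = \frac{1}{-3135 - 4} = \frac{1}{-3139} = - \frac{1}{3139}$)
$-2914 + z{\left(1 \right)} = -2914 - \frac{1}{3139} = - \frac{9147047}{3139}$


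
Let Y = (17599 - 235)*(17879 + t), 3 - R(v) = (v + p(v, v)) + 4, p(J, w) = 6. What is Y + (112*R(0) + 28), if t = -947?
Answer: 294006492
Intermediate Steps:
R(v) = -7 - v (R(v) = 3 - ((v + 6) + 4) = 3 - ((6 + v) + 4) = 3 - (10 + v) = 3 + (-10 - v) = -7 - v)
Y = 294007248 (Y = (17599 - 235)*(17879 - 947) = 17364*16932 = 294007248)
Y + (112*R(0) + 28) = 294007248 + (112*(-7 - 1*0) + 28) = 294007248 + (112*(-7 + 0) + 28) = 294007248 + (112*(-7) + 28) = 294007248 + (-784 + 28) = 294007248 - 756 = 294006492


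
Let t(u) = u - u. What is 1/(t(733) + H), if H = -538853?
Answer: -1/538853 ≈ -1.8558e-6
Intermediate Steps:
t(u) = 0
1/(t(733) + H) = 1/(0 - 538853) = 1/(-538853) = -1/538853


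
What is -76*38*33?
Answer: -95304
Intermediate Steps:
-76*38*33 = -2888*33 = -95304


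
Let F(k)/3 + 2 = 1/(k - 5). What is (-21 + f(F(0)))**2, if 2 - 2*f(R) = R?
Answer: 27889/100 ≈ 278.89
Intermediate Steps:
F(k) = -6 + 3/(-5 + k) (F(k) = -6 + 3/(k - 5) = -6 + 3/(-5 + k))
f(R) = 1 - R/2
(-21 + f(F(0)))**2 = (-21 + (1 - 3*(11 - 2*0)/(2*(-5 + 0))))**2 = (-21 + (1 - 3*(11 + 0)/(2*(-5))))**2 = (-21 + (1 - 3*(-1)*11/(2*5)))**2 = (-21 + (1 - 1/2*(-33/5)))**2 = (-21 + (1 + 33/10))**2 = (-21 + 43/10)**2 = (-167/10)**2 = 27889/100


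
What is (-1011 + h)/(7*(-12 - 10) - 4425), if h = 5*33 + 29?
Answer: 43/241 ≈ 0.17842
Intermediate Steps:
h = 194 (h = 165 + 29 = 194)
(-1011 + h)/(7*(-12 - 10) - 4425) = (-1011 + 194)/(7*(-12 - 10) - 4425) = -817/(7*(-22) - 4425) = -817/(-154 - 4425) = -817/(-4579) = -817*(-1/4579) = 43/241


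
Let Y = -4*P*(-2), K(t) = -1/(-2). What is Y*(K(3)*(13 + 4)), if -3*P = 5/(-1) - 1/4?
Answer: 119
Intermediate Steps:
P = 7/4 (P = -(5/(-1) - 1/4)/3 = -(5*(-1) - 1*¼)/3 = -(-5 - ¼)/3 = -⅓*(-21/4) = 7/4 ≈ 1.7500)
K(t) = ½ (K(t) = -1*(-½) = ½)
Y = 14 (Y = -4*7/4*(-2) = -7*(-2) = 14)
Y*(K(3)*(13 + 4)) = 14*((13 + 4)/2) = 14*((½)*17) = 14*(17/2) = 119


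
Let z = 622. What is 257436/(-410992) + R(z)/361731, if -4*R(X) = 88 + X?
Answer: -23298883199/37167136788 ≈ -0.62687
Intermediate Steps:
R(X) = -22 - X/4 (R(X) = -(88 + X)/4 = -22 - X/4)
257436/(-410992) + R(z)/361731 = 257436/(-410992) + (-22 - 1/4*622)/361731 = 257436*(-1/410992) + (-22 - 311/2)*(1/361731) = -64359/102748 - 355/2*1/361731 = -64359/102748 - 355/723462 = -23298883199/37167136788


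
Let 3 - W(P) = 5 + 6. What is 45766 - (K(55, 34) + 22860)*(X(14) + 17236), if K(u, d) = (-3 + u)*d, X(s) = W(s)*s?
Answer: -421684106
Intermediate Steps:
W(P) = -8 (W(P) = 3 - (5 + 6) = 3 - 1*11 = 3 - 11 = -8)
X(s) = -8*s
K(u, d) = d*(-3 + u)
45766 - (K(55, 34) + 22860)*(X(14) + 17236) = 45766 - (34*(-3 + 55) + 22860)*(-8*14 + 17236) = 45766 - (34*52 + 22860)*(-112 + 17236) = 45766 - (1768 + 22860)*17124 = 45766 - 24628*17124 = 45766 - 1*421729872 = 45766 - 421729872 = -421684106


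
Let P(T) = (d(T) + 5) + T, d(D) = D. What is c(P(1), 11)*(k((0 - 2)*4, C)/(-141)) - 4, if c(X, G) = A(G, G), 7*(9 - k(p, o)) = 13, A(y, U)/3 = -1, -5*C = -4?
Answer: -1266/329 ≈ -3.8480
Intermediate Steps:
C = ⅘ (C = -⅕*(-4) = ⅘ ≈ 0.80000)
A(y, U) = -3 (A(y, U) = 3*(-1) = -3)
k(p, o) = 50/7 (k(p, o) = 9 - ⅐*13 = 9 - 13/7 = 50/7)
P(T) = 5 + 2*T (P(T) = (T + 5) + T = (5 + T) + T = 5 + 2*T)
c(X, G) = -3
c(P(1), 11)*(k((0 - 2)*4, C)/(-141)) - 4 = -150/(7*(-141)) - 4 = -150*(-1)/(7*141) - 4 = -3*(-50/987) - 4 = 50/329 - 4 = -1266/329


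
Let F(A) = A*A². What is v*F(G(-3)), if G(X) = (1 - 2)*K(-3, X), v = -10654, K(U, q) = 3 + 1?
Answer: 681856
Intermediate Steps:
K(U, q) = 4
G(X) = -4 (G(X) = (1 - 2)*4 = -1*4 = -4)
F(A) = A³
v*F(G(-3)) = -10654*(-4)³ = -10654*(-64) = 681856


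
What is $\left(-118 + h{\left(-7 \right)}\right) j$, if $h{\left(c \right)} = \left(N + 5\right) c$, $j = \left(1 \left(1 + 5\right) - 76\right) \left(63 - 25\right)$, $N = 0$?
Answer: $406980$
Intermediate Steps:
$j = -2660$ ($j = \left(1 \cdot 6 - 76\right) 38 = \left(6 - 76\right) 38 = \left(-70\right) 38 = -2660$)
$h{\left(c \right)} = 5 c$ ($h{\left(c \right)} = \left(0 + 5\right) c = 5 c$)
$\left(-118 + h{\left(-7 \right)}\right) j = \left(-118 + 5 \left(-7\right)\right) \left(-2660\right) = \left(-118 - 35\right) \left(-2660\right) = \left(-153\right) \left(-2660\right) = 406980$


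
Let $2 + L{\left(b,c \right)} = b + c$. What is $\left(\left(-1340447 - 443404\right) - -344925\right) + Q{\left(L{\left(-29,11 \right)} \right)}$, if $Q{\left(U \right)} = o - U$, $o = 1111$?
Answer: $-1437795$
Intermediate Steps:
$L{\left(b,c \right)} = -2 + b + c$ ($L{\left(b,c \right)} = -2 + \left(b + c\right) = -2 + b + c$)
$Q{\left(U \right)} = 1111 - U$
$\left(\left(-1340447 - 443404\right) - -344925\right) + Q{\left(L{\left(-29,11 \right)} \right)} = \left(\left(-1340447 - 443404\right) - -344925\right) + \left(1111 - \left(-2 - 29 + 11\right)\right) = \left(\left(-1340447 - 443404\right) + 344925\right) + \left(1111 - -20\right) = \left(-1783851 + 344925\right) + \left(1111 + 20\right) = -1438926 + 1131 = -1437795$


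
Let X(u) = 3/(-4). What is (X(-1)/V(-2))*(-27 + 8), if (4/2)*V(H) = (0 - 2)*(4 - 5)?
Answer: 57/4 ≈ 14.250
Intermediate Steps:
X(u) = -¾ (X(u) = 3*(-¼) = -¾)
V(H) = 1 (V(H) = ((0 - 2)*(4 - 5))/2 = (-2*(-1))/2 = (½)*2 = 1)
(X(-1)/V(-2))*(-27 + 8) = (-¾/1)*(-27 + 8) = -¾*1*(-19) = -¾*(-19) = 57/4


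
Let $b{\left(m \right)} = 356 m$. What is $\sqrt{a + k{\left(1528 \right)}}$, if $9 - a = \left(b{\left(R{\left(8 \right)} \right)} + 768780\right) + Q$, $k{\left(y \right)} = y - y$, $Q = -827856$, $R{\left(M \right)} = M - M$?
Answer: $3 \sqrt{6565} \approx 243.07$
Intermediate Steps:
$R{\left(M \right)} = 0$
$k{\left(y \right)} = 0$
$a = 59085$ ($a = 9 - \left(\left(356 \cdot 0 + 768780\right) - 827856\right) = 9 - \left(\left(0 + 768780\right) - 827856\right) = 9 - \left(768780 - 827856\right) = 9 - -59076 = 9 + 59076 = 59085$)
$\sqrt{a + k{\left(1528 \right)}} = \sqrt{59085 + 0} = \sqrt{59085} = 3 \sqrt{6565}$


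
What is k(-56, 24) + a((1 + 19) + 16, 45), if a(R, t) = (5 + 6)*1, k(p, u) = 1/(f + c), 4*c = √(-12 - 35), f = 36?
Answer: 229189/20783 - 4*I*√47/20783 ≈ 11.028 - 0.0013195*I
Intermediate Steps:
c = I*√47/4 (c = √(-12 - 35)/4 = √(-47)/4 = (I*√47)/4 = I*√47/4 ≈ 1.7139*I)
k(p, u) = 1/(36 + I*√47/4)
a(R, t) = 11 (a(R, t) = 11*1 = 11)
k(-56, 24) + a((1 + 19) + 16, 45) = (576/20783 - 4*I*√47/20783) + 11 = 229189/20783 - 4*I*√47/20783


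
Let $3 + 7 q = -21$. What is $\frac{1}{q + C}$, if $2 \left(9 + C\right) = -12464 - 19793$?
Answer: $- \frac{14}{225973} \approx -6.1954 \cdot 10^{-5}$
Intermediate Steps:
$q = - \frac{24}{7}$ ($q = - \frac{3}{7} + \frac{1}{7} \left(-21\right) = - \frac{3}{7} - 3 = - \frac{24}{7} \approx -3.4286$)
$C = - \frac{32275}{2}$ ($C = -9 + \frac{-12464 - 19793}{2} = -9 + \frac{1}{2} \left(-32257\right) = -9 - \frac{32257}{2} = - \frac{32275}{2} \approx -16138.0$)
$\frac{1}{q + C} = \frac{1}{- \frac{24}{7} - \frac{32275}{2}} = \frac{1}{- \frac{225973}{14}} = - \frac{14}{225973}$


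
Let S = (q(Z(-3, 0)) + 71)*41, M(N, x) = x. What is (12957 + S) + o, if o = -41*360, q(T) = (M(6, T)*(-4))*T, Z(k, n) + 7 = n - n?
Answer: -6928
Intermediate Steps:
Z(k, n) = -7 (Z(k, n) = -7 + (n - n) = -7 + 0 = -7)
q(T) = -4*T² (q(T) = (T*(-4))*T = (-4*T)*T = -4*T²)
o = -14760
S = -5125 (S = (-4*(-7)² + 71)*41 = (-4*49 + 71)*41 = (-196 + 71)*41 = -125*41 = -5125)
(12957 + S) + o = (12957 - 5125) - 14760 = 7832 - 14760 = -6928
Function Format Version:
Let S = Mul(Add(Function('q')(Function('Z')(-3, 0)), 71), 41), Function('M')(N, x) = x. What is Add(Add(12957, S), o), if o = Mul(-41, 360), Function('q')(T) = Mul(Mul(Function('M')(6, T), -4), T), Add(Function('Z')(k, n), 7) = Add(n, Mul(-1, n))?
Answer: -6928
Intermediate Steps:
Function('Z')(k, n) = -7 (Function('Z')(k, n) = Add(-7, Add(n, Mul(-1, n))) = Add(-7, 0) = -7)
Function('q')(T) = Mul(-4, Pow(T, 2)) (Function('q')(T) = Mul(Mul(T, -4), T) = Mul(Mul(-4, T), T) = Mul(-4, Pow(T, 2)))
o = -14760
S = -5125 (S = Mul(Add(Mul(-4, Pow(-7, 2)), 71), 41) = Mul(Add(Mul(-4, 49), 71), 41) = Mul(Add(-196, 71), 41) = Mul(-125, 41) = -5125)
Add(Add(12957, S), o) = Add(Add(12957, -5125), -14760) = Add(7832, -14760) = -6928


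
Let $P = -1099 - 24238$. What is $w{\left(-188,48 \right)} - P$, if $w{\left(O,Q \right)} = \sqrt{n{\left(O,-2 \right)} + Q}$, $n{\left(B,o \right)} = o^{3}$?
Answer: $25337 + 2 \sqrt{10} \approx 25343.0$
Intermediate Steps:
$P = -25337$ ($P = -1099 - 24238 = -25337$)
$w{\left(O,Q \right)} = \sqrt{-8 + Q}$ ($w{\left(O,Q \right)} = \sqrt{\left(-2\right)^{3} + Q} = \sqrt{-8 + Q}$)
$w{\left(-188,48 \right)} - P = \sqrt{-8 + 48} - -25337 = \sqrt{40} + 25337 = 2 \sqrt{10} + 25337 = 25337 + 2 \sqrt{10}$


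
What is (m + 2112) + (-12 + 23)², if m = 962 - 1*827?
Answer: 2368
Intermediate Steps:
m = 135 (m = 962 - 827 = 135)
(m + 2112) + (-12 + 23)² = (135 + 2112) + (-12 + 23)² = 2247 + 11² = 2247 + 121 = 2368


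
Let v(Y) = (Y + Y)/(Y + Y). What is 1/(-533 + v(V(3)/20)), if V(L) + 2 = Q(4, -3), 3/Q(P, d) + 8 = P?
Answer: -1/532 ≈ -0.0018797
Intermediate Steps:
Q(P, d) = 3/(-8 + P)
V(L) = -11/4 (V(L) = -2 + 3/(-8 + 4) = -2 + 3/(-4) = -2 + 3*(-¼) = -2 - ¾ = -11/4)
v(Y) = 1 (v(Y) = (2*Y)/((2*Y)) = (2*Y)*(1/(2*Y)) = 1)
1/(-533 + v(V(3)/20)) = 1/(-533 + 1) = 1/(-532) = -1/532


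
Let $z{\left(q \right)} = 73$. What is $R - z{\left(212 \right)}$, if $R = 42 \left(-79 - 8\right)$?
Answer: $-3727$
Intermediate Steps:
$R = -3654$ ($R = 42 \left(-87\right) = -3654$)
$R - z{\left(212 \right)} = -3654 - 73 = -3727$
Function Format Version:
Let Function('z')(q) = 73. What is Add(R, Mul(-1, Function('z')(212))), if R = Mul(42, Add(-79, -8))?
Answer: -3727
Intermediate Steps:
R = -3654 (R = Mul(42, -87) = -3654)
Add(R, Mul(-1, Function('z')(212))) = Add(-3654, Mul(-1, 73)) = Add(-3654, -73) = -3727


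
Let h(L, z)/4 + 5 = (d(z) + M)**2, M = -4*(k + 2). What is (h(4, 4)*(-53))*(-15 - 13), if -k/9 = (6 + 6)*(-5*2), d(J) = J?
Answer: 110985219856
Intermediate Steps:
k = 1080 (k = -9*(6 + 6)*(-5*2) = -108*(-10) = -9*(-120) = 1080)
M = -4328 (M = -4*(1080 + 2) = -4*1082 = -4328)
h(L, z) = -20 + 4*(-4328 + z)**2 (h(L, z) = -20 + 4*(z - 4328)**2 = -20 + 4*(-4328 + z)**2)
(h(4, 4)*(-53))*(-15 - 13) = ((-20 + 4*(-4328 + 4)**2)*(-53))*(-15 - 13) = ((-20 + 4*(-4324)**2)*(-53))*(-28) = ((-20 + 4*18696976)*(-53))*(-28) = ((-20 + 74787904)*(-53))*(-28) = (74787884*(-53))*(-28) = -3963757852*(-28) = 110985219856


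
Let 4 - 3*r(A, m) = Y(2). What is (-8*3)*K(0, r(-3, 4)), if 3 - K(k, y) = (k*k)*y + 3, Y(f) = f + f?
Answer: 0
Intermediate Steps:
Y(f) = 2*f
r(A, m) = 0 (r(A, m) = 4/3 - 2*2/3 = 4/3 - 1/3*4 = 4/3 - 4/3 = 0)
K(k, y) = -y*k**2 (K(k, y) = 3 - ((k*k)*y + 3) = 3 - (k**2*y + 3) = 3 - (y*k**2 + 3) = 3 - (3 + y*k**2) = 3 + (-3 - y*k**2) = -y*k**2)
(-8*3)*K(0, r(-3, 4)) = (-8*3)*(-1*0*0**2) = -(-24)*0*0 = -24*0 = 0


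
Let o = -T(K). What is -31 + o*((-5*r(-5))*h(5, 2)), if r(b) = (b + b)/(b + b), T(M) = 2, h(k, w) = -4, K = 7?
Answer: -71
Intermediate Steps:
o = -2 (o = -1*2 = -2)
r(b) = 1 (r(b) = (2*b)/((2*b)) = (2*b)*(1/(2*b)) = 1)
-31 + o*((-5*r(-5))*h(5, 2)) = -31 - 2*(-5*1)*(-4) = -31 - (-10)*(-4) = -31 - 2*20 = -31 - 40 = -71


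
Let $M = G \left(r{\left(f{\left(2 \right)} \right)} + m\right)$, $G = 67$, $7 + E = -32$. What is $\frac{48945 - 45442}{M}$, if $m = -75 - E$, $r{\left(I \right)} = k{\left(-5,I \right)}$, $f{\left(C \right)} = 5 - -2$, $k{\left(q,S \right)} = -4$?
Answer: $- \frac{3503}{2680} \approx -1.3071$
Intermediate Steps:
$E = -39$ ($E = -7 - 32 = -39$)
$f{\left(C \right)} = 7$ ($f{\left(C \right)} = 5 + 2 = 7$)
$r{\left(I \right)} = -4$
$m = -36$ ($m = -75 - -39 = -75 + 39 = -36$)
$M = -2680$ ($M = 67 \left(-4 - 36\right) = 67 \left(-40\right) = -2680$)
$\frac{48945 - 45442}{M} = \frac{48945 - 45442}{-2680} = 3503 \left(- \frac{1}{2680}\right) = - \frac{3503}{2680}$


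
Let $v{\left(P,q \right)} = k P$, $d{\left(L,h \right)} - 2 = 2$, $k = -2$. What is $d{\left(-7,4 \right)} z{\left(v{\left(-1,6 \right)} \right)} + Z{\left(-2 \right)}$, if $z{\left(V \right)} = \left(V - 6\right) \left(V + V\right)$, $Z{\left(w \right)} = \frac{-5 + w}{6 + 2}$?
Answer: $- \frac{519}{8} \approx -64.875$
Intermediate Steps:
$d{\left(L,h \right)} = 4$ ($d{\left(L,h \right)} = 2 + 2 = 4$)
$v{\left(P,q \right)} = - 2 P$
$Z{\left(w \right)} = - \frac{5}{8} + \frac{w}{8}$ ($Z{\left(w \right)} = \frac{-5 + w}{8} = \left(-5 + w\right) \frac{1}{8} = - \frac{5}{8} + \frac{w}{8}$)
$z{\left(V \right)} = 2 V \left(-6 + V\right)$ ($z{\left(V \right)} = \left(-6 + V\right) 2 V = 2 V \left(-6 + V\right)$)
$d{\left(-7,4 \right)} z{\left(v{\left(-1,6 \right)} \right)} + Z{\left(-2 \right)} = 4 \cdot 2 \left(\left(-2\right) \left(-1\right)\right) \left(-6 - -2\right) + \left(- \frac{5}{8} + \frac{1}{8} \left(-2\right)\right) = 4 \cdot 2 \cdot 2 \left(-6 + 2\right) - \frac{7}{8} = 4 \cdot 2 \cdot 2 \left(-4\right) - \frac{7}{8} = 4 \left(-16\right) - \frac{7}{8} = -64 - \frac{7}{8} = - \frac{519}{8}$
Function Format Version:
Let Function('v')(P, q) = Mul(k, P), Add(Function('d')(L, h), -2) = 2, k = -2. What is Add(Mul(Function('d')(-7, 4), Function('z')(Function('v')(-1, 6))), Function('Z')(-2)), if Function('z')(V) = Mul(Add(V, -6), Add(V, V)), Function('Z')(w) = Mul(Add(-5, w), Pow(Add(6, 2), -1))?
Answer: Rational(-519, 8) ≈ -64.875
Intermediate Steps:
Function('d')(L, h) = 4 (Function('d')(L, h) = Add(2, 2) = 4)
Function('v')(P, q) = Mul(-2, P)
Function('Z')(w) = Add(Rational(-5, 8), Mul(Rational(1, 8), w)) (Function('Z')(w) = Mul(Add(-5, w), Pow(8, -1)) = Mul(Add(-5, w), Rational(1, 8)) = Add(Rational(-5, 8), Mul(Rational(1, 8), w)))
Function('z')(V) = Mul(2, V, Add(-6, V)) (Function('z')(V) = Mul(Add(-6, V), Mul(2, V)) = Mul(2, V, Add(-6, V)))
Add(Mul(Function('d')(-7, 4), Function('z')(Function('v')(-1, 6))), Function('Z')(-2)) = Add(Mul(4, Mul(2, Mul(-2, -1), Add(-6, Mul(-2, -1)))), Add(Rational(-5, 8), Mul(Rational(1, 8), -2))) = Add(Mul(4, Mul(2, 2, Add(-6, 2))), Add(Rational(-5, 8), Rational(-1, 4))) = Add(Mul(4, Mul(2, 2, -4)), Rational(-7, 8)) = Add(Mul(4, -16), Rational(-7, 8)) = Add(-64, Rational(-7, 8)) = Rational(-519, 8)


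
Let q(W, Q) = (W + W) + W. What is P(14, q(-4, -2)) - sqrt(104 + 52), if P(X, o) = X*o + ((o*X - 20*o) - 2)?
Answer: -98 - 2*sqrt(39) ≈ -110.49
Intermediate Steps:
q(W, Q) = 3*W (q(W, Q) = 2*W + W = 3*W)
P(X, o) = -2 - 20*o + 2*X*o (P(X, o) = X*o + ((X*o - 20*o) - 2) = X*o + ((-20*o + X*o) - 2) = X*o + (-2 - 20*o + X*o) = -2 - 20*o + 2*X*o)
P(14, q(-4, -2)) - sqrt(104 + 52) = (-2 - 60*(-4) + 2*14*(3*(-4))) - sqrt(104 + 52) = (-2 - 20*(-12) + 2*14*(-12)) - sqrt(156) = (-2 + 240 - 336) - 2*sqrt(39) = -98 - 2*sqrt(39)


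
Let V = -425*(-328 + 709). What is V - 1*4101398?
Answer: -4263323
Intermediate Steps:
V = -161925 (V = -425*381 = -161925)
V - 1*4101398 = -161925 - 1*4101398 = -161925 - 4101398 = -4263323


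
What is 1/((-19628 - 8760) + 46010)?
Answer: 1/17622 ≈ 5.6747e-5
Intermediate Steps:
1/((-19628 - 8760) + 46010) = 1/(-28388 + 46010) = 1/17622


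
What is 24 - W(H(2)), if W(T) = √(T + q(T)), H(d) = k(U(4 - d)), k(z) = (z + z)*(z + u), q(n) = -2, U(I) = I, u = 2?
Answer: 24 - √14 ≈ 20.258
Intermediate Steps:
k(z) = 2*z*(2 + z) (k(z) = (z + z)*(z + 2) = (2*z)*(2 + z) = 2*z*(2 + z))
H(d) = 2*(4 - d)*(6 - d) (H(d) = 2*(4 - d)*(2 + (4 - d)) = 2*(4 - d)*(6 - d))
W(T) = √(-2 + T) (W(T) = √(T - 2) = √(-2 + T))
24 - W(H(2)) = 24 - √(-2 + 2*(-6 + 2)*(-4 + 2)) = 24 - √(-2 + 2*(-4)*(-2)) = 24 - √(-2 + 16) = 24 - √14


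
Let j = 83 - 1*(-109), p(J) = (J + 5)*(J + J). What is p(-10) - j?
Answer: -92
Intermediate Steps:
p(J) = 2*J*(5 + J) (p(J) = (5 + J)*(2*J) = 2*J*(5 + J))
j = 192 (j = 83 + 109 = 192)
p(-10) - j = 2*(-10)*(5 - 10) - 1*192 = 2*(-10)*(-5) - 192 = 100 - 192 = -92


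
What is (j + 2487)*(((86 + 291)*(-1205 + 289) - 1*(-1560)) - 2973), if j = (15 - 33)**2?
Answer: -974700195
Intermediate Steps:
j = 324 (j = (-18)**2 = 324)
(j + 2487)*(((86 + 291)*(-1205 + 289) - 1*(-1560)) - 2973) = (324 + 2487)*(((86 + 291)*(-1205 + 289) - 1*(-1560)) - 2973) = 2811*((377*(-916) + 1560) - 2973) = 2811*((-345332 + 1560) - 2973) = 2811*(-343772 - 2973) = 2811*(-346745) = -974700195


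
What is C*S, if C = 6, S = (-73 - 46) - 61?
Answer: -1080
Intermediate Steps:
S = -180 (S = -119 - 61 = -180)
C*S = 6*(-180) = -1080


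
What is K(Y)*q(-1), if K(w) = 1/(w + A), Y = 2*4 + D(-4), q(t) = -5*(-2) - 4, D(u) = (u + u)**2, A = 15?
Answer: 2/29 ≈ 0.068966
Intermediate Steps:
D(u) = 4*u**2 (D(u) = (2*u)**2 = 4*u**2)
q(t) = 6 (q(t) = 10 - 4 = 6)
Y = 72 (Y = 2*4 + 4*(-4)**2 = 8 + 4*16 = 8 + 64 = 72)
K(w) = 1/(15 + w) (K(w) = 1/(w + 15) = 1/(15 + w))
K(Y)*q(-1) = 6/(15 + 72) = 6/87 = (1/87)*6 = 2/29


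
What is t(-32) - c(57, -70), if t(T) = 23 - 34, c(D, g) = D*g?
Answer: 3979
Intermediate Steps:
t(T) = -11
t(-32) - c(57, -70) = -11 - 57*(-70) = -11 - 1*(-3990) = -11 + 3990 = 3979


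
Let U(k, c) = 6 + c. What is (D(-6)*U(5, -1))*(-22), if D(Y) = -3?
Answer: 330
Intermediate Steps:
(D(-6)*U(5, -1))*(-22) = -3*(6 - 1)*(-22) = -3*5*(-22) = -15*(-22) = 330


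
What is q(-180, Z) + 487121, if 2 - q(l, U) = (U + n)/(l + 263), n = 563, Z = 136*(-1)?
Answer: 40430782/83 ≈ 4.8712e+5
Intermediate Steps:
Z = -136
q(l, U) = 2 - (563 + U)/(263 + l) (q(l, U) = 2 - (U + 563)/(l + 263) = 2 - (563 + U)/(263 + l))
q(-180, Z) + 487121 = (-37 - 1*(-136) + 2*(-180))/(263 - 180) + 487121 = (-37 + 136 - 360)/83 + 487121 = (1/83)*(-261) + 487121 = -261/83 + 487121 = 40430782/83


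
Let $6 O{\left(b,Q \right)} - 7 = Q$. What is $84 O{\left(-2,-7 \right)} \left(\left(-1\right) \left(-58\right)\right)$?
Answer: $0$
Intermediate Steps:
$O{\left(b,Q \right)} = \frac{7}{6} + \frac{Q}{6}$
$84 O{\left(-2,-7 \right)} \left(\left(-1\right) \left(-58\right)\right) = 84 \left(\frac{7}{6} + \frac{1}{6} \left(-7\right)\right) \left(\left(-1\right) \left(-58\right)\right) = 84 \left(\frac{7}{6} - \frac{7}{6}\right) 58 = 84 \cdot 0 \cdot 58 = 0 \cdot 58 = 0$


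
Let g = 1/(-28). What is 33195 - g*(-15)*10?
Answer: 464655/14 ≈ 33190.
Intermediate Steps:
g = -1/28 ≈ -0.035714
33195 - g*(-15)*10 = 33195 - (-1/28*(-15))*10 = 33195 - 15*10/28 = 33195 - 1*75/14 = 33195 - 75/14 = 464655/14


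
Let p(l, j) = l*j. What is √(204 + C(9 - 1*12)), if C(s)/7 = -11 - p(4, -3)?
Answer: √211 ≈ 14.526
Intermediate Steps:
p(l, j) = j*l
C(s) = 7 (C(s) = 7*(-11 - (-3)*4) = 7*(-11 - 1*(-12)) = 7*(-11 + 12) = 7*1 = 7)
√(204 + C(9 - 1*12)) = √(204 + 7) = √211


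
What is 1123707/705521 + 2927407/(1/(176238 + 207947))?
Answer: 793475381011270402/705521 ≈ 1.1247e+12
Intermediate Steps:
1123707/705521 + 2927407/(1/(176238 + 207947)) = 1123707*(1/705521) + 2927407/(1/384185) = 1123707/705521 + 2927407/(1/384185) = 1123707/705521 + 2927407*384185 = 1123707/705521 + 1124665858295 = 793475381011270402/705521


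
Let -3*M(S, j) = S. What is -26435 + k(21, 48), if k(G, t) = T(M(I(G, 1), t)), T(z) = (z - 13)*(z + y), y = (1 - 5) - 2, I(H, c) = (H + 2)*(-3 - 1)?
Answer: -233993/9 ≈ -25999.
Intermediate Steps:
I(H, c) = -8 - 4*H (I(H, c) = (2 + H)*(-4) = -8 - 4*H)
M(S, j) = -S/3
y = -6 (y = -4 - 2 = -6)
T(z) = (-13 + z)*(-6 + z) (T(z) = (z - 13)*(z - 6) = (-13 + z)*(-6 + z))
k(G, t) = 82/3 + (8/3 + 4*G/3)² - 76*G/3 (k(G, t) = 78 + (-(-8 - 4*G)/3)² - (-19)*(-8 - 4*G)/3 = 78 + (8/3 + 4*G/3)² - 19*(8/3 + 4*G/3) = 78 + (8/3 + 4*G/3)² + (-152/3 - 76*G/3) = 82/3 + (8/3 + 4*G/3)² - 76*G/3)
-26435 + k(21, 48) = -26435 + (310/9 - 164/9*21 + (16/9)*21²) = -26435 + (310/9 - 1148/3 + (16/9)*441) = -26435 + (310/9 - 1148/3 + 784) = -26435 + 3922/9 = -233993/9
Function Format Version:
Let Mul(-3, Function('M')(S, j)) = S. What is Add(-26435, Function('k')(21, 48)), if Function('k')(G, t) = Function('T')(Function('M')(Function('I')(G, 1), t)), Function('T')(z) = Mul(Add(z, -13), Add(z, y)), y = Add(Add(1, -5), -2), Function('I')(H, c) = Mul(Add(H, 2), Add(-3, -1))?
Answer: Rational(-233993, 9) ≈ -25999.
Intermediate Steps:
Function('I')(H, c) = Add(-8, Mul(-4, H)) (Function('I')(H, c) = Mul(Add(2, H), -4) = Add(-8, Mul(-4, H)))
Function('M')(S, j) = Mul(Rational(-1, 3), S)
y = -6 (y = Add(-4, -2) = -6)
Function('T')(z) = Mul(Add(-13, z), Add(-6, z)) (Function('T')(z) = Mul(Add(z, -13), Add(z, -6)) = Mul(Add(-13, z), Add(-6, z)))
Function('k')(G, t) = Add(Rational(82, 3), Pow(Add(Rational(8, 3), Mul(Rational(4, 3), G)), 2), Mul(Rational(-76, 3), G)) (Function('k')(G, t) = Add(78, Pow(Mul(Rational(-1, 3), Add(-8, Mul(-4, G))), 2), Mul(-19, Mul(Rational(-1, 3), Add(-8, Mul(-4, G))))) = Add(78, Pow(Add(Rational(8, 3), Mul(Rational(4, 3), G)), 2), Mul(-19, Add(Rational(8, 3), Mul(Rational(4, 3), G)))) = Add(78, Pow(Add(Rational(8, 3), Mul(Rational(4, 3), G)), 2), Add(Rational(-152, 3), Mul(Rational(-76, 3), G))) = Add(Rational(82, 3), Pow(Add(Rational(8, 3), Mul(Rational(4, 3), G)), 2), Mul(Rational(-76, 3), G)))
Add(-26435, Function('k')(21, 48)) = Add(-26435, Add(Rational(310, 9), Mul(Rational(-164, 9), 21), Mul(Rational(16, 9), Pow(21, 2)))) = Add(-26435, Add(Rational(310, 9), Rational(-1148, 3), Mul(Rational(16, 9), 441))) = Add(-26435, Add(Rational(310, 9), Rational(-1148, 3), 784)) = Add(-26435, Rational(3922, 9)) = Rational(-233993, 9)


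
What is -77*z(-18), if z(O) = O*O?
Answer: -24948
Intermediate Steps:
z(O) = O²
-77*z(-18) = -77*(-18)² = -77*324 = -24948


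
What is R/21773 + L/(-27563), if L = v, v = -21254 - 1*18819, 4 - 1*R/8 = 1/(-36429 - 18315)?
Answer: 5976617685698/4106684108757 ≈ 1.4553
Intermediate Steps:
R = 218977/6843 (R = 32 - 8/(-36429 - 18315) = 32 - 8/(-54744) = 32 - 8*(-1/54744) = 32 + 1/6843 = 218977/6843 ≈ 32.000)
v = -40073 (v = -21254 - 18819 = -40073)
L = -40073
R/21773 + L/(-27563) = (218977/6843)/21773 - 40073/(-27563) = (218977/6843)*(1/21773) - 40073*(-1/27563) = 218977/148992639 + 40073/27563 = 5976617685698/4106684108757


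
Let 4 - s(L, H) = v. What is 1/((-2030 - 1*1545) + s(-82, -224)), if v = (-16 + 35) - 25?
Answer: -1/3565 ≈ -0.00028051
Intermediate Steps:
v = -6 (v = 19 - 25 = -6)
s(L, H) = 10 (s(L, H) = 4 - 1*(-6) = 4 + 6 = 10)
1/((-2030 - 1*1545) + s(-82, -224)) = 1/((-2030 - 1*1545) + 10) = 1/((-2030 - 1545) + 10) = 1/(-3575 + 10) = 1/(-3565) = -1/3565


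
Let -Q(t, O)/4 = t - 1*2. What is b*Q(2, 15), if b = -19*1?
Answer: 0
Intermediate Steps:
Q(t, O) = 8 - 4*t (Q(t, O) = -4*(t - 1*2) = -4*(t - 2) = -4*(-2 + t) = 8 - 4*t)
b = -19
b*Q(2, 15) = -19*(8 - 4*2) = -19*(8 - 8) = -19*0 = 0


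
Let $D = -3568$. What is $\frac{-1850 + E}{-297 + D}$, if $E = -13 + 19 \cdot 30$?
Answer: $\frac{1293}{3865} \approx 0.33454$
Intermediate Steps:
$E = 557$ ($E = -13 + 570 = 557$)
$\frac{-1850 + E}{-297 + D} = \frac{-1850 + 557}{-297 - 3568} = - \frac{1293}{-3865} = \left(-1293\right) \left(- \frac{1}{3865}\right) = \frac{1293}{3865}$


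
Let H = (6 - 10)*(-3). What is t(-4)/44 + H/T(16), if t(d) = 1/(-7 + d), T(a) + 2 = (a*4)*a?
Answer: 2393/247324 ≈ 0.0096756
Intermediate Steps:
T(a) = -2 + 4*a**2 (T(a) = -2 + (a*4)*a = -2 + (4*a)*a = -2 + 4*a**2)
H = 12 (H = -4*(-3) = 12)
t(-4)/44 + H/T(16) = 1/(-7 - 4*44) + 12/(-2 + 4*16**2) = (1/44)/(-11) + 12/(-2 + 4*256) = -1/11*1/44 + 12/(-2 + 1024) = -1/484 + 12/1022 = -1/484 + 12*(1/1022) = -1/484 + 6/511 = 2393/247324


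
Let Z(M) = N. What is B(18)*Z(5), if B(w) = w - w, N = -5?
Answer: 0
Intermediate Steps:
Z(M) = -5
B(w) = 0
B(18)*Z(5) = 0*(-5) = 0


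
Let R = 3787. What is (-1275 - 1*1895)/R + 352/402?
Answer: 29342/761187 ≈ 0.038548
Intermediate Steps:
(-1275 - 1*1895)/R + 352/402 = (-1275 - 1*1895)/3787 + 352/402 = (-1275 - 1895)*(1/3787) + 352*(1/402) = -3170*1/3787 + 176/201 = -3170/3787 + 176/201 = 29342/761187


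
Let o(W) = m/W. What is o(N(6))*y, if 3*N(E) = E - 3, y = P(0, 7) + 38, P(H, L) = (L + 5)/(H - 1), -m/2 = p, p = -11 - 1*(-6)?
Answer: 260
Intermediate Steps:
p = -5 (p = -11 + 6 = -5)
m = 10 (m = -2*(-5) = 10)
P(H, L) = (5 + L)/(-1 + H)
y = 26 (y = (5 + 7)/(-1 + 0) + 38 = 12/(-1) + 38 = -1*12 + 38 = -12 + 38 = 26)
N(E) = -1 + E/3 (N(E) = (E - 3)/3 = (-3 + E)/3 = -1 + E/3)
o(W) = 10/W
o(N(6))*y = (10/(-1 + (⅓)*6))*26 = (10/(-1 + 2))*26 = (10/1)*26 = (10*1)*26 = 10*26 = 260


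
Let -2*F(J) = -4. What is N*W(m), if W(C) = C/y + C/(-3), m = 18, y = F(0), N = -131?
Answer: -393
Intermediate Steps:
F(J) = 2 (F(J) = -½*(-4) = 2)
y = 2
W(C) = C/6 (W(C) = C/2 + C/(-3) = C*(½) + C*(-⅓) = C/2 - C/3 = C/6)
N*W(m) = -131*18/6 = -131*3 = -393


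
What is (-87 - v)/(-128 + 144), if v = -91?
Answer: ¼ ≈ 0.25000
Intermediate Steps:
(-87 - v)/(-128 + 144) = (-87 - 1*(-91))/(-128 + 144) = (-87 + 91)/16 = (1/16)*4 = ¼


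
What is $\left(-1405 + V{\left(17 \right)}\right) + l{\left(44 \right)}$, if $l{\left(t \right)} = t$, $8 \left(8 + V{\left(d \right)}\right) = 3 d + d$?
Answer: $- \frac{2721}{2} \approx -1360.5$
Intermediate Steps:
$V{\left(d \right)} = -8 + \frac{d}{2}$ ($V{\left(d \right)} = -8 + \frac{3 d + d}{8} = -8 + \frac{4 d}{8} = -8 + \frac{d}{2}$)
$\left(-1405 + V{\left(17 \right)}\right) + l{\left(44 \right)} = \left(-1405 + \left(-8 + \frac{1}{2} \cdot 17\right)\right) + 44 = \left(-1405 + \left(-8 + \frac{17}{2}\right)\right) + 44 = \left(-1405 + \frac{1}{2}\right) + 44 = - \frac{2809}{2} + 44 = - \frac{2721}{2}$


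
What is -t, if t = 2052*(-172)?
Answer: 352944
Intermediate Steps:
t = -352944
-t = -1*(-352944) = 352944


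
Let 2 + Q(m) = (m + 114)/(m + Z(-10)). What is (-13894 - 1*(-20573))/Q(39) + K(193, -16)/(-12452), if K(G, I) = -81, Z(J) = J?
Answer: 2411848027/1182940 ≈ 2038.9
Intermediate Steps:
Q(m) = -2 + (114 + m)/(-10 + m) (Q(m) = -2 + (m + 114)/(m - 10) = -2 + (114 + m)/(-10 + m))
(-13894 - 1*(-20573))/Q(39) + K(193, -16)/(-12452) = (-13894 - 1*(-20573))/(((134 - 1*39)/(-10 + 39))) - 81/(-12452) = (-13894 + 20573)/(((134 - 39)/29)) - 81*(-1/12452) = 6679/(((1/29)*95)) + 81/12452 = 6679/(95/29) + 81/12452 = 6679*(29/95) + 81/12452 = 193691/95 + 81/12452 = 2411848027/1182940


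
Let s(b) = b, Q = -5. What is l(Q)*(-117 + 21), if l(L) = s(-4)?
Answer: 384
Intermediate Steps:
l(L) = -4
l(Q)*(-117 + 21) = -4*(-117 + 21) = -4*(-96) = 384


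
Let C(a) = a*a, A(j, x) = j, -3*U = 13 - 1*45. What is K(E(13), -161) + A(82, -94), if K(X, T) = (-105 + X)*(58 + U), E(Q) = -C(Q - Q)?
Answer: -7128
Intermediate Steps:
U = 32/3 (U = -(13 - 1*45)/3 = -(13 - 45)/3 = -1/3*(-32) = 32/3 ≈ 10.667)
C(a) = a**2
E(Q) = 0 (E(Q) = -(Q - Q)**2 = -1*0**2 = -1*0 = 0)
K(X, T) = -7210 + 206*X/3 (K(X, T) = (-105 + X)*(58 + 32/3) = (-105 + X)*(206/3) = -7210 + 206*X/3)
K(E(13), -161) + A(82, -94) = (-7210 + (206/3)*0) + 82 = (-7210 + 0) + 82 = -7210 + 82 = -7128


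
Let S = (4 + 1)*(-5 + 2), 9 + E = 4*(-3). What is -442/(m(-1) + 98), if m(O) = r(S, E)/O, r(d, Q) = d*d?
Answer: 442/127 ≈ 3.4803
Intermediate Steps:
E = -21 (E = -9 + 4*(-3) = -9 - 12 = -21)
S = -15 (S = 5*(-3) = -15)
r(d, Q) = d**2
m(O) = 225/O (m(O) = (-15)**2/O = 225/O)
-442/(m(-1) + 98) = -442/(225/(-1) + 98) = -442/(225*(-1) + 98) = -442/(-225 + 98) = -442/(-127) = -1/127*(-442) = 442/127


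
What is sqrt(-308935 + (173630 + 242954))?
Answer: 9*sqrt(1329) ≈ 328.10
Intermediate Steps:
sqrt(-308935 + (173630 + 242954)) = sqrt(-308935 + 416584) = sqrt(107649) = 9*sqrt(1329)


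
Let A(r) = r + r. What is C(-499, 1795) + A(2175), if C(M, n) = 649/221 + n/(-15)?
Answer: 2806658/663 ≈ 4233.3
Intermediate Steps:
C(M, n) = 649/221 - n/15 (C(M, n) = 649*(1/221) + n*(-1/15) = 649/221 - n/15)
A(r) = 2*r
C(-499, 1795) + A(2175) = (649/221 - 1/15*1795) + 2*2175 = (649/221 - 359/3) + 4350 = -77392/663 + 4350 = 2806658/663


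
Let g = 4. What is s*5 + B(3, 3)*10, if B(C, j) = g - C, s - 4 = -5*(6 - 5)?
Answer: 5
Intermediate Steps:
s = -1 (s = 4 - 5*(6 - 5) = 4 - 5*1 = 4 - 5 = -1)
B(C, j) = 4 - C
s*5 + B(3, 3)*10 = -1*5 + (4 - 1*3)*10 = -5 + (4 - 3)*10 = -5 + 1*10 = -5 + 10 = 5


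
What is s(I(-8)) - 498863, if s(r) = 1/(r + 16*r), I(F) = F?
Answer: -67845369/136 ≈ -4.9886e+5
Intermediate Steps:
s(r) = 1/(17*r)
s(I(-8)) - 498863 = (1/17)/(-8) - 498863 = (1/17)*(-⅛) - 498863 = -1/136 - 498863 = -67845369/136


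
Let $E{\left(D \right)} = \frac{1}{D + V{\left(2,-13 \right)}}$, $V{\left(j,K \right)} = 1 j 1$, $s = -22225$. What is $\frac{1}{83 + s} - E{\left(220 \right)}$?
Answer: $- \frac{5591}{1228881} \approx -0.0045497$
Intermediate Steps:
$V{\left(j,K \right)} = j$ ($V{\left(j,K \right)} = j 1 = j$)
$E{\left(D \right)} = \frac{1}{2 + D}$ ($E{\left(D \right)} = \frac{1}{D + 2} = \frac{1}{2 + D}$)
$\frac{1}{83 + s} - E{\left(220 \right)} = \frac{1}{83 - 22225} - \frac{1}{2 + 220} = \frac{1}{-22142} - \frac{1}{222} = - \frac{1}{22142} - \frac{1}{222} = - \frac{5591}{1228881}$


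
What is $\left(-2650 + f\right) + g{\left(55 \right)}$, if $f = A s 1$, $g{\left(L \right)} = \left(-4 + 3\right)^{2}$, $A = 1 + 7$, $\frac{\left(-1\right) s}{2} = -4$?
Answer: $-2585$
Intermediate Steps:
$s = 8$ ($s = \left(-2\right) \left(-4\right) = 8$)
$A = 8$
$g{\left(L \right)} = 1$ ($g{\left(L \right)} = \left(-1\right)^{2} = 1$)
$f = 64$ ($f = 8 \cdot 8 \cdot 1 = 64 \cdot 1 = 64$)
$\left(-2650 + f\right) + g{\left(55 \right)} = \left(-2650 + 64\right) + 1 = -2586 + 1 = -2585$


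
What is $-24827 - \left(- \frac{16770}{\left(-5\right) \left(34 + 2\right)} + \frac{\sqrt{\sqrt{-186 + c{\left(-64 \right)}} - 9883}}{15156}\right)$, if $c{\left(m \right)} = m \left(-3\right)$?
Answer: $- \frac{149521}{6} - \frac{i \sqrt{9883 - \sqrt{6}}}{15156} \approx -24920.0 - 0.0065585 i$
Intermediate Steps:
$c{\left(m \right)} = - 3 m$
$-24827 - \left(- \frac{16770}{\left(-5\right) \left(34 + 2\right)} + \frac{\sqrt{\sqrt{-186 + c{\left(-64 \right)}} - 9883}}{15156}\right) = -24827 - \left(- \frac{16770}{\left(-5\right) \left(34 + 2\right)} + \frac{\sqrt{\sqrt{-186 - -192} - 9883}}{15156}\right) = -24827 - \left(- \frac{16770}{\left(-5\right) 36} + \sqrt{\sqrt{-186 + 192} - 9883} \cdot \frac{1}{15156}\right) = -24827 - \left(- \frac{16770}{-180} + \sqrt{\sqrt{6} - 9883} \cdot \frac{1}{15156}\right) = -24827 - \left(\left(-16770\right) \left(- \frac{1}{180}\right) + \sqrt{-9883 + \sqrt{6}} \cdot \frac{1}{15156}\right) = -24827 - \left(\frac{559}{6} + \frac{\sqrt{-9883 + \sqrt{6}}}{15156}\right) = - \frac{149521}{6} - \frac{\sqrt{-9883 + \sqrt{6}}}{15156}$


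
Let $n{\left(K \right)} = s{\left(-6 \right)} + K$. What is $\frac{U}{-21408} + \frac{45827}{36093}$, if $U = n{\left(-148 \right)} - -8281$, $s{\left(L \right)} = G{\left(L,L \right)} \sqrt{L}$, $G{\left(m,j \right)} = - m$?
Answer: $\frac{229173349}{257559648} - \frac{i \sqrt{6}}{3568} \approx 0.88979 - 0.00068652 i$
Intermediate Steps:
$s{\left(L \right)} = - L^{\frac{3}{2}}$ ($s{\left(L \right)} = - L \sqrt{L} = - L^{\frac{3}{2}}$)
$n{\left(K \right)} = K + 6 i \sqrt{6}$ ($n{\left(K \right)} = - \left(-6\right)^{\frac{3}{2}} + K = - \left(-6\right) i \sqrt{6} + K = 6 i \sqrt{6} + K = K + 6 i \sqrt{6}$)
$U = 8133 + 6 i \sqrt{6}$ ($U = \left(-148 + 6 i \sqrt{6}\right) - -8281 = \left(-148 + 6 i \sqrt{6}\right) + 8281 = 8133 + 6 i \sqrt{6} \approx 8133.0 + 14.697 i$)
$\frac{U}{-21408} + \frac{45827}{36093} = \frac{8133 + 6 i \sqrt{6}}{-21408} + \frac{45827}{36093} = \left(8133 + 6 i \sqrt{6}\right) \left(- \frac{1}{21408}\right) + 45827 \cdot \frac{1}{36093} = \left(- \frac{2711}{7136} - \frac{i \sqrt{6}}{3568}\right) + \frac{45827}{36093} = \frac{229173349}{257559648} - \frac{i \sqrt{6}}{3568}$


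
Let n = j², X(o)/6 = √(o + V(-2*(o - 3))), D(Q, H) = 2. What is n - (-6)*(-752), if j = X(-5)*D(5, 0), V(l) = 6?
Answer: -4368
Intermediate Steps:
X(o) = 6*√(6 + o) (X(o) = 6*√(o + 6) = 6*√(6 + o))
j = 12 (j = (6*√(6 - 5))*2 = (6*√1)*2 = (6*1)*2 = 6*2 = 12)
n = 144 (n = 12² = 144)
n - (-6)*(-752) = 144 - (-6)*(-752) = 144 - 1*4512 = 144 - 4512 = -4368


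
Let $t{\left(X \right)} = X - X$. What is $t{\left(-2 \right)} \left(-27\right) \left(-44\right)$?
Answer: $0$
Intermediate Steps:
$t{\left(X \right)} = 0$
$t{\left(-2 \right)} \left(-27\right) \left(-44\right) = 0 \left(-27\right) \left(-44\right) = 0 \left(-44\right) = 0$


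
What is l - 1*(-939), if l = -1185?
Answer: -246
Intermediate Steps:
l - 1*(-939) = -1185 - 1*(-939) = -1185 + 939 = -246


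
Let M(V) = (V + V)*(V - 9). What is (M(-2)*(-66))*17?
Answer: -49368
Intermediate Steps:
M(V) = 2*V*(-9 + V) (M(V) = (2*V)*(-9 + V) = 2*V*(-9 + V))
(M(-2)*(-66))*17 = ((2*(-2)*(-9 - 2))*(-66))*17 = ((2*(-2)*(-11))*(-66))*17 = (44*(-66))*17 = -2904*17 = -49368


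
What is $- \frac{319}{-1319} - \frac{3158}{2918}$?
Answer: $- \frac{1617280}{1924421} \approx -0.8404$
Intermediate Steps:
$- \frac{319}{-1319} - \frac{3158}{2918} = \left(-319\right) \left(- \frac{1}{1319}\right) - \frac{1579}{1459} = \frac{319}{1319} - \frac{1579}{1459} = - \frac{1617280}{1924421}$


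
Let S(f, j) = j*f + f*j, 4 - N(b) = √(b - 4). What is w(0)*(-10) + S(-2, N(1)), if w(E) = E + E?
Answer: -16 + 4*I*√3 ≈ -16.0 + 6.9282*I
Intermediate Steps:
w(E) = 2*E
N(b) = 4 - √(-4 + b) (N(b) = 4 - √(b - 4) = 4 - √(-4 + b))
S(f, j) = 2*f*j (S(f, j) = f*j + f*j = 2*f*j)
w(0)*(-10) + S(-2, N(1)) = (2*0)*(-10) + 2*(-2)*(4 - √(-4 + 1)) = 0*(-10) + 2*(-2)*(4 - √(-3)) = 0 + 2*(-2)*(4 - I*√3) = 0 + (-16 + 4*I*√3) = -16 + 4*I*√3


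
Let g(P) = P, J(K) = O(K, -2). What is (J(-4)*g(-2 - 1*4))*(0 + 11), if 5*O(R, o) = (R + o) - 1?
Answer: 462/5 ≈ 92.400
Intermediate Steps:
O(R, o) = -⅕ + R/5 + o/5 (O(R, o) = ((R + o) - 1)/5 = (-1 + R + o)/5 = -⅕ + R/5 + o/5)
J(K) = -⅗ + K/5 (J(K) = -⅕ + K/5 + (⅕)*(-2) = -⅕ + K/5 - ⅖ = -⅗ + K/5)
(J(-4)*g(-2 - 1*4))*(0 + 11) = ((-⅗ + (⅕)*(-4))*(-2 - 1*4))*(0 + 11) = ((-⅗ - ⅘)*(-2 - 4))*11 = -7/5*(-6)*11 = (42/5)*11 = 462/5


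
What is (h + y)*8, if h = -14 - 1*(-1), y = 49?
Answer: 288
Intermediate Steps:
h = -13 (h = -14 + 1 = -13)
(h + y)*8 = (-13 + 49)*8 = 36*8 = 288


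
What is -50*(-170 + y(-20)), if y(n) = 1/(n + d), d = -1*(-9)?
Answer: 93550/11 ≈ 8504.5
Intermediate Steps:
d = 9
y(n) = 1/(9 + n) (y(n) = 1/(n + 9) = 1/(9 + n))
-50*(-170 + y(-20)) = -50*(-170 + 1/(9 - 20)) = -50*(-170 + 1/(-11)) = -50*(-170 - 1/11) = -50*(-1871/11) = 93550/11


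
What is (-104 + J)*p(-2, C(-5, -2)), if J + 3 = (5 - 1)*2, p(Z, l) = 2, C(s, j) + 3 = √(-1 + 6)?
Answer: -198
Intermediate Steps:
C(s, j) = -3 + √5 (C(s, j) = -3 + √(-1 + 6) = -3 + √5)
J = 5 (J = -3 + (5 - 1)*2 = -3 + 4*2 = -3 + 8 = 5)
(-104 + J)*p(-2, C(-5, -2)) = (-104 + 5)*2 = -99*2 = -198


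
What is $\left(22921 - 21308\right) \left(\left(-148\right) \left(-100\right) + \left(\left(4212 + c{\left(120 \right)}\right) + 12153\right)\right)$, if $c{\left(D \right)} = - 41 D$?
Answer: $42333185$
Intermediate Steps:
$\left(22921 - 21308\right) \left(\left(-148\right) \left(-100\right) + \left(\left(4212 + c{\left(120 \right)}\right) + 12153\right)\right) = \left(22921 - 21308\right) \left(\left(-148\right) \left(-100\right) + \left(\left(4212 - 4920\right) + 12153\right)\right) = 1613 \left(14800 + \left(\left(4212 - 4920\right) + 12153\right)\right) = 1613 \left(14800 + \left(-708 + 12153\right)\right) = 1613 \left(14800 + 11445\right) = 1613 \cdot 26245 = 42333185$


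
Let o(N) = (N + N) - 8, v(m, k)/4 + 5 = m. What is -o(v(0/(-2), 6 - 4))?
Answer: 48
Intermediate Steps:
v(m, k) = -20 + 4*m
o(N) = -8 + 2*N (o(N) = 2*N - 8 = -8 + 2*N)
-o(v(0/(-2), 6 - 4)) = -(-8 + 2*(-20 + 4*(0/(-2)))) = -(-8 + 2*(-20 + 4*(0*(-1/2)))) = -(-8 + 2*(-20 + 4*0)) = -(-8 + 2*(-20 + 0)) = -(-8 + 2*(-20)) = -(-8 - 40) = -1*(-48) = 48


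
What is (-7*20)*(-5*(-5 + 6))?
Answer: 700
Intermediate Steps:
(-7*20)*(-5*(-5 + 6)) = -(-700) = -140*(-5) = 700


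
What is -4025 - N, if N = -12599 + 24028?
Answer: -15454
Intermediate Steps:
N = 11429
-4025 - N = -4025 - 1*11429 = -4025 - 11429 = -15454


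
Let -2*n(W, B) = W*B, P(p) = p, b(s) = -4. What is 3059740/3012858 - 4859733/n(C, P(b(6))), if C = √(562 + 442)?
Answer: 1529870/1506429 - 4859733*√251/1004 ≈ -76685.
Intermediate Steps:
C = 2*√251 (C = √1004 = 2*√251 ≈ 31.686)
n(W, B) = -B*W/2 (n(W, B) = -W*B/2 = -B*W/2)
3059740/3012858 - 4859733/n(C, P(b(6))) = 3059740/3012858 - 4859733*√251/1004 = 3059740*(1/3012858) - 4859733*√251/1004 = 1529870/1506429 - 4859733*√251/1004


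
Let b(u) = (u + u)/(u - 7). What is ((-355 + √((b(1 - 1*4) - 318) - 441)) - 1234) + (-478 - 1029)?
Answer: -3096 + 4*I*√1185/5 ≈ -3096.0 + 27.539*I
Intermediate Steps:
b(u) = 2*u/(-7 + u) (b(u) = (2*u)/(-7 + u) = 2*u/(-7 + u))
((-355 + √((b(1 - 1*4) - 318) - 441)) - 1234) + (-478 - 1029) = ((-355 + √((2*(1 - 1*4)/(-7 + (1 - 1*4)) - 318) - 441)) - 1234) + (-478 - 1029) = ((-355 + √((2*(1 - 4)/(-7 + (1 - 4)) - 318) - 441)) - 1234) - 1507 = ((-355 + √((2*(-3)/(-7 - 3) - 318) - 441)) - 1234) - 1507 = ((-355 + √((2*(-3)/(-10) - 318) - 441)) - 1234) - 1507 = ((-355 + √((2*(-3)*(-⅒) - 318) - 441)) - 1234) - 1507 = ((-355 + √((⅗ - 318) - 441)) - 1234) - 1507 = ((-355 + √(-1587/5 - 441)) - 1234) - 1507 = ((-355 + √(-3792/5)) - 1234) - 1507 = ((-355 + 4*I*√1185/5) - 1234) - 1507 = (-1589 + 4*I*√1185/5) - 1507 = -3096 + 4*I*√1185/5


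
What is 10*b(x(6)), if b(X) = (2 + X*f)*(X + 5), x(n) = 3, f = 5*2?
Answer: 2560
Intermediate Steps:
f = 10
b(X) = (2 + 10*X)*(5 + X) (b(X) = (2 + X*10)*(X + 5) = (2 + 10*X)*(5 + X))
10*b(x(6)) = 10*(10 + 10*3² + 52*3) = 10*(10 + 10*9 + 156) = 10*(10 + 90 + 156) = 10*256 = 2560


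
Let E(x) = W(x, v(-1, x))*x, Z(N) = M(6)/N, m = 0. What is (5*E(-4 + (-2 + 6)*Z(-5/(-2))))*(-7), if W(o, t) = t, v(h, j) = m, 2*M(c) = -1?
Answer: 0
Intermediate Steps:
M(c) = -1/2 (M(c) = (1/2)*(-1) = -1/2)
v(h, j) = 0
Z(N) = -1/(2*N)
E(x) = 0 (E(x) = 0*x = 0)
(5*E(-4 + (-2 + 6)*Z(-5/(-2))))*(-7) = (5*0)*(-7) = 0*(-7) = 0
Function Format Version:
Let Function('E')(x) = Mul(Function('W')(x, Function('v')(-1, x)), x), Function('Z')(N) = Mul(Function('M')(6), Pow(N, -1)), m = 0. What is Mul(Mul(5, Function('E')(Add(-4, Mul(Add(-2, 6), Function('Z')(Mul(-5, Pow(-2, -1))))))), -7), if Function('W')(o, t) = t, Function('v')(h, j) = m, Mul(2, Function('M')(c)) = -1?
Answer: 0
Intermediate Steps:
Function('M')(c) = Rational(-1, 2) (Function('M')(c) = Mul(Rational(1, 2), -1) = Rational(-1, 2))
Function('v')(h, j) = 0
Function('Z')(N) = Mul(Rational(-1, 2), Pow(N, -1))
Function('E')(x) = 0 (Function('E')(x) = Mul(0, x) = 0)
Mul(Mul(5, Function('E')(Add(-4, Mul(Add(-2, 6), Function('Z')(Mul(-5, Pow(-2, -1))))))), -7) = Mul(Mul(5, 0), -7) = Mul(0, -7) = 0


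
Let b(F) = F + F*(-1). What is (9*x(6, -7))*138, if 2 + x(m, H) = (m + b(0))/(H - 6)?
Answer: -39744/13 ≈ -3057.2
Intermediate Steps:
b(F) = 0 (b(F) = F - F = 0)
x(m, H) = -2 + m/(-6 + H) (x(m, H) = -2 + (m + 0)/(H - 6) = -2 + m/(-6 + H))
(9*x(6, -7))*138 = (9*((12 + 6 - 2*(-7))/(-6 - 7)))*138 = (9*((12 + 6 + 14)/(-13)))*138 = (9*(-1/13*32))*138 = (9*(-32/13))*138 = -288/13*138 = -39744/13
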